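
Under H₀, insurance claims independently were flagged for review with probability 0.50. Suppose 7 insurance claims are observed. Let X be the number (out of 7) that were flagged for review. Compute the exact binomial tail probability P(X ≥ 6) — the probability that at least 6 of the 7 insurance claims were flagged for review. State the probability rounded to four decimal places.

X is binomial with n = 7 and p = 0.50.
P(X ≥ 6) = C(7,6)·0.50^6·0.50^1 + C(7,7)·0.50^7·0.50^0.
= 0.054688 + 0.007812 = 0.0625.

P = 0.0625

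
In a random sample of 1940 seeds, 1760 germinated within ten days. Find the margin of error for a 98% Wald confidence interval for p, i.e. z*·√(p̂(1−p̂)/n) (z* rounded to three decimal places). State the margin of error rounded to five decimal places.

ME = 0.01532

Sample proportion p̂ = 1760/1940 = 0.90722.
SE = √(p̂(1−p̂)/n) = √(0.084175/1940) = 0.006587.
The 98% critical value is z* = 2.326.
Margin of error = z*·SE = 2.326 × 0.006587 = 0.01532.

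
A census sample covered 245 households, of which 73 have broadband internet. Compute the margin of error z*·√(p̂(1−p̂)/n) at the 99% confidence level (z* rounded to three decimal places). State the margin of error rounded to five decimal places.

p̂ = 73/245 = 0.29796.
SE(p̂) = √(0.29796·0.70204/245) = 0.029220.
The 99% critical value is z* = 2.576.
Margin of error = z*·SE = 2.576 × 0.029220 = 0.07527.

ME = 0.07527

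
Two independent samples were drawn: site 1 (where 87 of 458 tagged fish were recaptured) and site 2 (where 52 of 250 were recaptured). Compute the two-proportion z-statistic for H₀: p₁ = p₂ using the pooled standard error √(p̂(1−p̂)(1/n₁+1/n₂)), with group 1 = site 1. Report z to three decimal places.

z = -0.578

Sample proportions: p̂₁ = 87/458 = 0.18996 and p̂₂ = 52/250 = 0.20800.
Pooling: p̂ = 139/708 = 0.19633.
Pooled SE = √[0.1577831·0.00618341] ≈ 0.031235.
z = (p̂₁ − p̂₂)/SE = (0.18996 − 0.20800)/0.031235 = -0.01804/0.031235 = -0.578.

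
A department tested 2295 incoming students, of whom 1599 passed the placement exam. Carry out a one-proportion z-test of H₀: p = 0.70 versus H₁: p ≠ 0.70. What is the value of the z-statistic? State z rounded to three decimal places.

z = -0.342

Sample proportion p̂ = 1599/2295 = 0.69673.
SE₀ = √(0.70·0.30/2295) = 0.009566.
Test statistic: z = -0.00327/0.009566 = -0.342.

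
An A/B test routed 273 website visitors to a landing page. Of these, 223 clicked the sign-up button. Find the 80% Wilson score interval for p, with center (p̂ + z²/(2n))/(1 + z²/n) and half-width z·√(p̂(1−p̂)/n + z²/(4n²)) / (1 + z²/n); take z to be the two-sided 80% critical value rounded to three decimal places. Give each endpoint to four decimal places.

p̂ = 223/273 = 0.81685; z = 1.282, so z² = 1.643524.
1 + z²/n = 1.006020.
Center = (0.81685 + 0.003010)/1.006020 = 0.81495.
Radicand: p̂(1−p̂)/n + z²/(4n²) = 0.000548008 + 0.000005513 = 0.000553521.
Half-width = z·√(radicand)/denom = 1.282·0.023527/1.006020 = 0.02998.
Interval: 0.81495 ± 0.02998 → (0.7850, 0.8449).

(0.7850, 0.8449)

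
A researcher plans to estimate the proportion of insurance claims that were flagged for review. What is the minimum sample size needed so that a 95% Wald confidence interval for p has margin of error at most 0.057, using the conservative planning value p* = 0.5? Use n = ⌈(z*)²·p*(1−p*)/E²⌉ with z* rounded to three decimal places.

The 95% critical value is z* = 1.960.
p*(1−p*) = 0.50·0.50 = 0.2500.
Required n before rounding: 3.841600 × 0.2500 / 0.057² = 295.599.
⌈295.599⌉ = 296.

n = 296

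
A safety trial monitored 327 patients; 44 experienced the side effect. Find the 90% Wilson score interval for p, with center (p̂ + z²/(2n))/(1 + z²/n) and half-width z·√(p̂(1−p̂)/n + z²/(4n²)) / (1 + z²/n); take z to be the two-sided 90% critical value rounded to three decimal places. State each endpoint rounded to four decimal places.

p̂ = 44/327 = 0.13456; z = 1.645, so z² = 2.706025.
Denominator 1 + z²/n = 1 + 2.706025/327 = 1.008275.
Adjusted center: (0.13456 + z²/(2n))/1.008275 = 0.13756.
Radicand: p̂(1−p̂)/n + z²/(4n²) = 0.000356120 + 0.000006327 = 0.000362447.
Half-width = 1.645·√0.000362447/1.008275 = 0.03106.
So the interval runs from 0.1065 to 0.1686.

(0.1065, 0.1686)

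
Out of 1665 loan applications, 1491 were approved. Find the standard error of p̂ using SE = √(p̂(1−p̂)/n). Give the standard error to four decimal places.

SE = 0.0075

p̂ = 1491/1665 = 0.89550.
p̂(1−p̂) = 0.093580.
SE = √(0.093580/1665) = 0.0075.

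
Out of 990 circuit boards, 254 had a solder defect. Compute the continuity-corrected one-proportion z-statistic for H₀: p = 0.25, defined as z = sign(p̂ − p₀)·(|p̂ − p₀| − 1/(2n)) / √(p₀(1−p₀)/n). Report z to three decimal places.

The sample proportion is 254/990 = 0.25657. p̂ − p₀ = 0.006566.
1/(2n) = 0.000505.
Corrected numerator: |0.006566| − 0.000505 = 0.006061.
Under H₀, SE = √(p₀(1−p₀)/n) = √(0.25·0.75/990) = √0.000189394 = 0.013762.
z = +0.006061/0.013762 = 0.440.

z = 0.440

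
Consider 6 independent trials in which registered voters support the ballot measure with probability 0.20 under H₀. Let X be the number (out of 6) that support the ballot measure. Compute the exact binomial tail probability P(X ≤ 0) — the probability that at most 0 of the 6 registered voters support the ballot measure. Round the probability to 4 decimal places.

P = 0.2621

X is binomial with n = 6 and p = 0.20.
P(X ≤ 0) = C(6,0)·0.20^0·0.80^6.
= 0.262144 = 0.2621.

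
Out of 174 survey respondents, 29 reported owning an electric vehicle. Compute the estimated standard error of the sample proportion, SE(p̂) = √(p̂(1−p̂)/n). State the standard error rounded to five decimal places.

The sample proportion is 29/174 = 0.16667.
p̂(1−p̂) = 0.16667·0.83333 = 0.138891.
SE = √(0.138891/174) = √0.000798224 = 0.02825.

SE = 0.02825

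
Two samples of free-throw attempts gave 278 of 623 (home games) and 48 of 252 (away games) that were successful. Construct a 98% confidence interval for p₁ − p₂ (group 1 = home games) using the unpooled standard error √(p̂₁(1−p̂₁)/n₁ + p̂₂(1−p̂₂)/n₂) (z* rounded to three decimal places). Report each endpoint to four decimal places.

(0.1819, 0.3296)

p̂₁ = 278/623 = 0.44623, p̂₂ = 48/252 = 0.19048; p̂₁ − p̂₂ = 0.25575.
SE = √(0.000396643 + 0.000611885) = √0.001008528 = 0.031757.
z* = 2.326 at the 98% level. Margin of error = 0.07387.
So the interval runs from 0.1819 to 0.3296.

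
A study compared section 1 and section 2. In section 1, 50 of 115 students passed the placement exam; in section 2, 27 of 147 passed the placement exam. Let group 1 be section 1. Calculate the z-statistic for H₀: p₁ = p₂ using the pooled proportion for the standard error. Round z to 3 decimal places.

p̂₁ = 50/115 = 0.43478, p̂₂ = 27/147 = 0.18367.
Pooling: p̂ = 77/262 = 0.29389.
Pooled SE = √[0.2075200·0.01549837] ≈ 0.056712.
z = (p̂₁ − p̂₂)/SE = (0.43478 − 0.18367)/0.056712 = 0.25111/0.056712 = 4.428.

z = 4.428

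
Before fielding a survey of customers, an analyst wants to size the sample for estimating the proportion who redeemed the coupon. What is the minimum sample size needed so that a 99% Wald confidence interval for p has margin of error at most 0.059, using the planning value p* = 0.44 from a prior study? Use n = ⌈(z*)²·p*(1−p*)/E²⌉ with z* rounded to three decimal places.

z* = 2.576 at the 99% level.
p*(1−p*) = 0.44·0.56 = 0.2464.
Required n before rounding: 6.635776 × 0.2464 / 0.059² = 469.708.
Rounding up, n = 470.

n = 470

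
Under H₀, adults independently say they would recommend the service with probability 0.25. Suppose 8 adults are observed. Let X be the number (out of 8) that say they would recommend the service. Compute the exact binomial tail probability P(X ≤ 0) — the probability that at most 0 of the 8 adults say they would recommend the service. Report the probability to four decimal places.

X ~ Binomial(n=8, p=0.25).
P(X ≤ 0) = C(8,0)·0.25^0·0.75^8.
= 0.100113 = 0.1001.

P = 0.1001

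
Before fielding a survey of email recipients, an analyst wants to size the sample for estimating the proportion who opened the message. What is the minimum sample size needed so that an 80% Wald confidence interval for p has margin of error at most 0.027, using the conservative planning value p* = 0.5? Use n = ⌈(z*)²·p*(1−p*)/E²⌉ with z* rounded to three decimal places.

z* = 1.282 at the 80% level.
p*(1−p*) = 0.50·0.50 = 0.2500.
Required n before rounding: 1.643524 × 0.2500 / 0.027² = 563.623.
⌈563.623⌉ = 564.

n = 564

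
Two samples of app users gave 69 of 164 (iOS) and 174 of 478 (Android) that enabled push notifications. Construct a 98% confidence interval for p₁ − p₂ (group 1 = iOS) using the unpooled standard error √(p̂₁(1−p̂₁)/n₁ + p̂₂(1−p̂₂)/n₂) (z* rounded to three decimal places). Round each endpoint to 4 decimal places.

(-0.0465, 0.1600)

p̂₁ = 0.42073, p̂₂ = 0.36402, so the observed difference is 0.05671.
Unpooled SE = √(p̂₁(1−p̂₁)/n₁ + p̂₂(1−p̂₂)/n₂) = √(0.001486076 + 0.000484328) = 0.044389.
The 98% critical value is z* = 2.326. Margin = 2.326·0.044389 = 0.10325.
CI: 0.05671 ± 0.10325 = (-0.0465, 0.1600).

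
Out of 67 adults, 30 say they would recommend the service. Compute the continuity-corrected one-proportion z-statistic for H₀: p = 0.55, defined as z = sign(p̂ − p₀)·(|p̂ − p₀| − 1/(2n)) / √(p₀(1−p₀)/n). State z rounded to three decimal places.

z = -1.559

p̂ = 30/67 = 0.44776. p̂ − p₀ = -0.102239.
Continuity correction 1/(2n) = 1/134 = 0.007463.
Corrected numerator: |-0.102239| − 0.007463 = 0.094776.
Under H₀, SE = √(p₀(1−p₀)/n) = √(0.55·0.45/67) = √0.003694030 = 0.060779.
z = −0.094776/0.060779 = -1.559.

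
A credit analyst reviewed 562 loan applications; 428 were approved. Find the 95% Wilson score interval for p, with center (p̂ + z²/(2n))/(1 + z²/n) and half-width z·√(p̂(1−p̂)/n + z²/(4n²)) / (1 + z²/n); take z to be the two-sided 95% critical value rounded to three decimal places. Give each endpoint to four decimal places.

Here p̂ = 428/562 = 0.76157 and z = 1.960 (z² = 3.841600).
1 + z²/n = 1.006836.
Adjusted center: (0.76157 + z²/(2n))/1.006836 = 0.75979.
Radicand: p̂(1−p̂)/n + z²/(4n²) = 0.000323102 + 0.000003041 = 0.000326143.
Half-width = 1.960·√0.000326143/1.006836 = 0.03516.
Interval: 0.75979 ± 0.03516 → (0.7246, 0.7949).

(0.7246, 0.7949)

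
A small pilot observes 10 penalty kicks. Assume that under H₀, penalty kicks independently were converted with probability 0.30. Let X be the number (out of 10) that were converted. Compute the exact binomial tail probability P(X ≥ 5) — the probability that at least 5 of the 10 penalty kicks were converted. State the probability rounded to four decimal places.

X ~ Binomial(n=10, p=0.30).
P(X ≥ 5) = Σ_{j=5}^{10} C(10,j)·0.30^j·0.70^{10−j}.
= 0.102919 + 0.036757 + 0.009002 + 0.001447 + 0.000138 + 0.000006 = 0.1503.

P = 0.1503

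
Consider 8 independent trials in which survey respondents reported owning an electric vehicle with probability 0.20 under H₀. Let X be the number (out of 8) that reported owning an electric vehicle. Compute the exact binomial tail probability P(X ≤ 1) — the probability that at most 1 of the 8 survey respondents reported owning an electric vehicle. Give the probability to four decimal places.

P = 0.5033

X is binomial with n = 8 and p = 0.20.
P(X ≤ 1) = C(8,0)·0.20^0·0.80^8 + C(8,1)·0.20^1·0.80^7.
= 0.167772 + 0.335544 = 0.5033.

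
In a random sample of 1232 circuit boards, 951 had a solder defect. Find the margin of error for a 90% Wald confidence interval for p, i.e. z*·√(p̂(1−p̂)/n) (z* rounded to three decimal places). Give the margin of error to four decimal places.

ME = 0.0197

With x = 951 successes in n = 1232, p̂ = 0.77192.
Standard error of p̂: √(0.176062/1232) = √0.000142907 = 0.011954.
The 90% critical value is z* = 1.645.
So ME = 0.0197.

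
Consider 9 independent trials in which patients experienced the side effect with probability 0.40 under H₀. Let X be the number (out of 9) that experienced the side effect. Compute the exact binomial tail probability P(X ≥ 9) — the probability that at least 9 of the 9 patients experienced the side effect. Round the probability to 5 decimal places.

P = 0.00026

X ~ Binomial(n=9, p=0.40).
P(X ≥ 9) = C(9,9)·0.40^9·0.60^0.
= 0.000262 = 0.00026.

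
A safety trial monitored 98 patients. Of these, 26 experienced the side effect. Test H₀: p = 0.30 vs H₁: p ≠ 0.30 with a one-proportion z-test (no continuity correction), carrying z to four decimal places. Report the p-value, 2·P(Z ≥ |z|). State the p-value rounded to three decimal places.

p̂ = 26/98 = 0.26531.
SE₀ = √(0.30·0.70/98) = 0.046291.
z = (p̂ − p₀)/SE = (26/98 − 0.30)/0.046291 ≈ -0.7495.
p-value = 2·P(Z ≥ |z|) with z = -0.7495 → 0.454.

p-value = 0.454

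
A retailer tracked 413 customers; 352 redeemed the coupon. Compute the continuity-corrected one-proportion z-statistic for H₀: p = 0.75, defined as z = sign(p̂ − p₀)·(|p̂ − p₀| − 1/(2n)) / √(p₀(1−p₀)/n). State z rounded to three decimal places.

z = 4.744

p̂ = 352/413 = 0.85230. p̂ − p₀ = 0.102300.
1/(2n) = 0.001211.
Corrected numerator: |0.102300| − 0.001211 = 0.101089.
Null standard error: √(0.75·0.25/413) = √0.000453995 = 0.021307.
z = +0.101089/0.021307 = 4.744.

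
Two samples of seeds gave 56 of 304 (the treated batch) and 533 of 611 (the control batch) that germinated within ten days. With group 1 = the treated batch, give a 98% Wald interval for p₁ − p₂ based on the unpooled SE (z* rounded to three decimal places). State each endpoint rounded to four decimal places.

(-0.7486, -0.6276)

p̂₁ = 0.18421, p̂₂ = 0.87234, so the observed difference is -0.68813.
SE = √(0.000494332 + 0.000182263) = √0.000676595 = 0.026011.
z* = 2.326 at the 98% level. Margin of error = 0.06050.
So the interval runs from -0.7486 to -0.6276.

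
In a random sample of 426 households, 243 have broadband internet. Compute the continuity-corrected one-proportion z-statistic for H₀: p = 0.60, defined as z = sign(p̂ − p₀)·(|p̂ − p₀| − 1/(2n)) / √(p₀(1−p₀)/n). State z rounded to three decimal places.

With x = 243 successes in n = 426, p̂ = 0.57042. p̂ − p₀ = -0.029577.
1/(2n) = 0.001174.
Corrected numerator: |-0.029577| − 0.001174 = 0.028403.
SE₀ = √(0.60·0.40/426) = 0.023736.
z = (−)0.028403/0.023736 = -1.197.

z = -1.197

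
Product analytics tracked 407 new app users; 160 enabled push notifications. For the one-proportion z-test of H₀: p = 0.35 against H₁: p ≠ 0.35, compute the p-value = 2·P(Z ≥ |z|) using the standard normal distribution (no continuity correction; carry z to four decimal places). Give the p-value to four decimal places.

p-value = 0.0682

Sample proportion p̂ = 160/407 = 0.39312.
SE₀ = √(0.35·0.65/407) = 0.023643.
Test statistic (full precision, shown to 4 dp): z = (160/407 − 0.35)/SE₀ ≈ 1.8239.
From the standard normal, 2·P(Z ≥ |z|) = 0.0682.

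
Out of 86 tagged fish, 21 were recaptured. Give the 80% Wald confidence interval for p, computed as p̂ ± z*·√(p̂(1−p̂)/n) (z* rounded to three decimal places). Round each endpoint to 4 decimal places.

The sample proportion is 21/86 = 0.24419.
Standard error of p̂: √(0.184559/86) = √0.002146037 = 0.046325.
z* = 1.282 at the 80% level.
Margin = 1.282·0.046325 = 0.05939.
CI: 0.24419 ± 0.05939 = (0.1848, 0.3036).

(0.1848, 0.3036)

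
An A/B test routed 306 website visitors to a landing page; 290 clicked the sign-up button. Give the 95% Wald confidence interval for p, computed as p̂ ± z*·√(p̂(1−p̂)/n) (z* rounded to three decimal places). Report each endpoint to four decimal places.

(0.9228, 0.9727)

The sample proportion is 290/306 = 0.94771.
SE = √(p̂(1−p̂)/n) = √(0.049554/306) = 0.012726.
The 95% critical value is z* = 1.960.
Margin of error: 1.960 × 0.012726 = 0.02494.
So the interval runs from 0.9228 to 0.9727.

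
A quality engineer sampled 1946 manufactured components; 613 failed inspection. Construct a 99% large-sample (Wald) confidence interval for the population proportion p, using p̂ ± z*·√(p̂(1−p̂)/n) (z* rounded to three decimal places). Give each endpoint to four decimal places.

With x = 613 successes in n = 1946, p̂ = 0.31501.
SE = √(p̂(1−p̂)/n) = √(0.215777/1946) = 0.010530.
z* = 2.576 at the 99% level.
Margin = 2.576·0.010530 = 0.02713.
Interval: 0.31501 ± 0.02713 → (0.2879, 0.3421).

(0.2879, 0.3421)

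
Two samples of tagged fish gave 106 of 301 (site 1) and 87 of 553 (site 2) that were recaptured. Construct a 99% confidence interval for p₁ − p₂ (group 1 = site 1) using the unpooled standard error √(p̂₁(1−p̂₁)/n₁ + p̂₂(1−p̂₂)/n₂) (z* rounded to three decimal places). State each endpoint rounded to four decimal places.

(0.1135, 0.2762)

p̂₁ = 106/301 = 0.35216, p̂₂ = 87/553 = 0.15732; p̂₁ − p̂₂ = 0.19484.
Unpooled SE = √(p̂₁(1−p̂₁)/n₁ + p̂₂(1−p̂₂)/n₂) = √(0.000757951 + 0.000239734) = 0.031586.
For 99% confidence, z* = 2.576. Margin of error = 0.08137.
So the interval runs from 0.1135 to 0.2762.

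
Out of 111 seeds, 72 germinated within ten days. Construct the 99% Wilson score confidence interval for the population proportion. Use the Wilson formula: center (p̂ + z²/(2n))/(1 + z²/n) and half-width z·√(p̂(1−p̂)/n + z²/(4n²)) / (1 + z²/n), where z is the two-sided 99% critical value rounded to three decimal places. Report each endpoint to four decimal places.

(0.5266, 0.7540)

p̂ = 72/111 = 0.64865; z = 2.576, so z² = 6.635776.
Denominator 1 + z²/n = 1 + 6.635776/111 = 1.059782.
Center = (0.64865 + 0.029891)/1.059782 = 0.64026.
Radicand: p̂(1−p̂)/n + z²/(4n²) = 0.002053185 + 0.000134644 = 0.002187829.
Half-width = z·√(radicand)/denom = 2.576·0.046774/1.059782 = 0.11369.
So the interval runs from 0.5266 to 0.7540.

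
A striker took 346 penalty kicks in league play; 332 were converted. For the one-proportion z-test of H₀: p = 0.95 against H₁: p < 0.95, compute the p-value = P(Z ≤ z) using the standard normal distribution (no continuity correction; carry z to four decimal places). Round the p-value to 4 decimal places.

With x = 332 successes in n = 346, p̂ = 0.95954.
Null standard error: √(0.95·0.05/346) = √0.000137283 = 0.011717.
Test statistic (full precision, shown to 4 dp): z = (332/346 − 0.95)/SE₀ ≈ 0.8140.
From the standard normal, P(Z ≤ z) = 0.7922.

p-value = 0.7922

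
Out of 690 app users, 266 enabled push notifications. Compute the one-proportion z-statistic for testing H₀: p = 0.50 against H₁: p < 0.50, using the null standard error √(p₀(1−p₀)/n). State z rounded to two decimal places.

z = -6.01

The sample proportion is 266/690 = 0.38551.
Under H₀, SE = √(p₀(1−p₀)/n) = √(0.50·0.50/690) = √0.000362319 = 0.019035.
z = (0.38551 − 0.50)/0.019035 = -0.11449/0.019035 = -6.01.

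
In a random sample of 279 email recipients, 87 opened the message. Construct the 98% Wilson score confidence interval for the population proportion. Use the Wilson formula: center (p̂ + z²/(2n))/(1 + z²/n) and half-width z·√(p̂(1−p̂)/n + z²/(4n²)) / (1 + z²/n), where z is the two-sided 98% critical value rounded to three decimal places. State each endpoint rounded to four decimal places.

(0.2514, 0.3794)

Here p̂ = 87/279 = 0.31183 and z = 2.326 (z² = 5.410276).
1 + z²/n = 1.019392.
Center = (0.31183 + 0.009696)/1.019392 = 0.31541.
Radicand: p̂(1−p̂)/n + z²/(4n²) = 0.000769144 + 0.000017376 = 0.000786520.
Half-width = 2.326·√0.000786520/1.019392 = 0.06399.
So the interval runs from 0.2514 to 0.3794.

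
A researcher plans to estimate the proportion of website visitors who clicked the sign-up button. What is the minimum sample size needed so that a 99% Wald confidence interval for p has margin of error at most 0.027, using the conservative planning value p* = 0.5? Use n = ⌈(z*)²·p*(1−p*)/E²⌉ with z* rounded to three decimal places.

z* = 2.576 at the 99% level.
p*(1−p*) = 0.50·0.50 = 0.2500.
(z*)²·p*(1−p*)/E² = 6.635776·0.2500/0.000729 = 2275.643.
Rounding up, n = 2276.

n = 2276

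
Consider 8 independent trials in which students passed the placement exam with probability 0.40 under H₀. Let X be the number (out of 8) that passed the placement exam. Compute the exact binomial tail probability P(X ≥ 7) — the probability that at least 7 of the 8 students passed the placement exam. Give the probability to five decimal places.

X ~ Binomial(n=8, p=0.40).
P(X ≥ 7) = C(8,7)·0.40^7·0.60^1 + C(8,8)·0.40^8·0.60^0.
= 0.007864 + 0.000655 = 0.00852.

P = 0.00852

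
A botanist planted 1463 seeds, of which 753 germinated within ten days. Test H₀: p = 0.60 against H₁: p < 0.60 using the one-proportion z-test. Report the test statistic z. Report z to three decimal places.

z = -6.660

Sample proportion p̂ = 753/1463 = 0.51470.
SE₀ = √(0.60·0.40/1463) = 0.012808.
z = (0.51470 − 0.60)/0.012808 = -0.08530/0.012808 = -6.660.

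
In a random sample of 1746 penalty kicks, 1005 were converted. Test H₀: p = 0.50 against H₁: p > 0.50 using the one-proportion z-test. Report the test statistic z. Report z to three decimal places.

z = 6.318

With x = 1005 successes in n = 1746, p̂ = 0.57560.
Null standard error: √(0.50·0.50/1746) = √0.000143184 = 0.011966.
Test statistic: z = 0.07560/0.011966 = 6.318.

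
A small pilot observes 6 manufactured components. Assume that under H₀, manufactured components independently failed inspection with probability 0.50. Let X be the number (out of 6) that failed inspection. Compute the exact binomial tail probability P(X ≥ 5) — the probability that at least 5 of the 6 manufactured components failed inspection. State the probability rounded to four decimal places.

P = 0.1094

X is binomial with n = 6 and p = 0.50.
P(X ≥ 5) = C(6,5)·0.50^5·0.50^1 + C(6,6)·0.50^6·0.50^0.
= 0.093750 + 0.015625 = 0.1094.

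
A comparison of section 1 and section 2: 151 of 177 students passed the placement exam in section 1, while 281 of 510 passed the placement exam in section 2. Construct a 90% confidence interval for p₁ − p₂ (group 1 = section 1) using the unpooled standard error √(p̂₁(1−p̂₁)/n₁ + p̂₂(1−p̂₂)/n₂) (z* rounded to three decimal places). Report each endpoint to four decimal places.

(0.2453, 0.3589)

p̂₁ = 0.85311, p̂₂ = 0.55098, so the observed difference is 0.30213.
Unpooled SE = √(p̂₁(1−p̂₁)/n₁ + p̂₂(1−p̂₂)/n₂) = √(0.000707995 + 0.000485100) = 0.034541.
z* = 1.645 at the 90% level. Margin of error = 0.05682.
Interval: 0.30213 ± 0.05682 → (0.2453, 0.3589).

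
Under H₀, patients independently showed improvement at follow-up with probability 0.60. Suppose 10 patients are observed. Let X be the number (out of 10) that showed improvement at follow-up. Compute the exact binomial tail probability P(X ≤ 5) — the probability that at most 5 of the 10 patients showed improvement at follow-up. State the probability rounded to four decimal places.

P = 0.3669

X is binomial with n = 10 and p = 0.60.
P(X ≤ 5) = Σ_{j=0}^{5} C(10,j)·0.60^j·0.40^{10−j}.
= 0.000105 + 0.001573 + 0.010617 + 0.042467 + 0.111477 + 0.200658 = 0.3669.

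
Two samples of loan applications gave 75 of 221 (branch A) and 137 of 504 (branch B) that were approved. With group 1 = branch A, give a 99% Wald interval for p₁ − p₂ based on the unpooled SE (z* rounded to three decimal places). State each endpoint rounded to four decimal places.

(-0.0291, 0.1642)

p̂₁ = 0.33937, p̂₂ = 0.27183, so the observed difference is 0.06754.
SE = √(0.001014466 + 0.000392731) = √0.001407197 = 0.037513.
For 99% confidence, z* = 2.576. Margin = 2.576·0.037513 = 0.09663.
CI: 0.06754 ± 0.09663 = (-0.0291, 0.1642).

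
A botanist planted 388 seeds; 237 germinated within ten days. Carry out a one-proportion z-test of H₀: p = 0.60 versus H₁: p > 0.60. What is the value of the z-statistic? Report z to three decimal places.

z = 0.435

With x = 237 successes in n = 388, p̂ = 0.61082.
SE₀ = √(0.60·0.40/388) = 0.024871.
z = (p̂ − p₀)/SE = (0.61082 − 0.60)/0.024871 = 0.435.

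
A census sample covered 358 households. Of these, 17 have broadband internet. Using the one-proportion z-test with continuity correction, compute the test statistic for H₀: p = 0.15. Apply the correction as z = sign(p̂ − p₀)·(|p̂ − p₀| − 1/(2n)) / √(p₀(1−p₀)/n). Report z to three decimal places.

With x = 17 successes in n = 358, p̂ = 0.04749. p̂ − p₀ = -0.102514.
Continuity correction 1/(2n) = 1/716 = 0.001397.
Corrected numerator: |-0.102514| − 0.001397 = 0.101117.
SE₀ = √(0.15·0.85/358) = 0.018872.
z = (−)0.101117/0.018872 = -5.358.

z = -5.358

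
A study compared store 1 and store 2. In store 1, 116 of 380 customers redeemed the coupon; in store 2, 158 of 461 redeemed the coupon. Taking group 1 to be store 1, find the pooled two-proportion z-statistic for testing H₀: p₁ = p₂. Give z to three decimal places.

Sample proportions: p̂₁ = 116/380 = 0.30526 and p̂₂ = 158/461 = 0.34273.
Pooling: p̂ = 274/841 = 0.32580.
Pooled SE = √[0.2196553·0.00480078] ≈ 0.032473.
z = -0.03747/0.032473 = -1.154.

z = -1.154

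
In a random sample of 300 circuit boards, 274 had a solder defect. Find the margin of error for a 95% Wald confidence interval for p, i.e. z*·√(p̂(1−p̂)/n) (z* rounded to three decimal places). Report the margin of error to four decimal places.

ME = 0.0318

Sample proportion p̂ = 274/300 = 0.91333.
SE = √(p̂(1−p̂)/n) = √(0.079156/300) = 0.016244.
For 95% confidence, z* = 1.960.
So ME = 0.0318.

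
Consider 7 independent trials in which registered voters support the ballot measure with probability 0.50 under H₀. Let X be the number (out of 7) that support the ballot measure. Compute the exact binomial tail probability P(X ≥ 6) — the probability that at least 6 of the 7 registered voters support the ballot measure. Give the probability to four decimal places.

P = 0.0625

X is binomial with n = 7 and p = 0.50.
P(X ≥ 6) = C(7,6)·0.50^6·0.50^1 + C(7,7)·0.50^7·0.50^0.
= 0.054688 + 0.007812 = 0.0625.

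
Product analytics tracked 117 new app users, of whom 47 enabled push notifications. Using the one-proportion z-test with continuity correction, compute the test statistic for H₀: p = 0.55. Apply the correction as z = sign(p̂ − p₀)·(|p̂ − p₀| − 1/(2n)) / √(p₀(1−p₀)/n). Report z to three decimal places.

z = -3.131

Sample proportion p̂ = 47/117 = 0.40171. p̂ − p₀ = -0.148291.
1/(2n) = 0.004274.
Corrected numerator: |-0.148291| − 0.004274 = 0.144017.
Null standard error: √(0.55·0.45/117) = √0.002115385 = 0.045993.
z = −0.144017/0.045993 = -3.131.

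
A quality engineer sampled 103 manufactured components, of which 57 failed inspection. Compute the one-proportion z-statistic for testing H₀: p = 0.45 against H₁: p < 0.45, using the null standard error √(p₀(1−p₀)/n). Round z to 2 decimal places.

With x = 57 successes in n = 103, p̂ = 0.55340.
Null standard error: √(0.45·0.55/103) = √0.002402913 = 0.049020.
z = (p̂ − p₀)/SE = (0.55340 − 0.45)/0.049020 = 2.11.

z = 2.11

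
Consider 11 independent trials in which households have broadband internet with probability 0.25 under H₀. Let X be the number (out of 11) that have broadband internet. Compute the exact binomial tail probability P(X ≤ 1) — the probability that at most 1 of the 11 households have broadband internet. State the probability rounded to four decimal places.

P = 0.1971

X ~ Binomial(n=11, p=0.25).
P(X ≤ 1) = C(11,0)·0.25^0·0.75^11 + C(11,1)·0.25^1·0.75^10.
= 0.042235 + 0.154862 = 0.1971.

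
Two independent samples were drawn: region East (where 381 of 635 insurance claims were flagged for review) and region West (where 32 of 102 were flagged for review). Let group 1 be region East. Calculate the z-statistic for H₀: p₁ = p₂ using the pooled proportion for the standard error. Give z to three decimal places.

z = 5.407

p̂₁ = 381/635 = 0.60000, p̂₂ = 32/102 = 0.31373.
Pooling: p̂ = 413/737 = 0.56038.
SE = √[p̂(1−p̂)(1/n₁+1/n₂)] = √[0.56038·0.43962·(1/635+1/102)] ≈ 0.052945.
z = 0.28627/0.052945 = 5.407.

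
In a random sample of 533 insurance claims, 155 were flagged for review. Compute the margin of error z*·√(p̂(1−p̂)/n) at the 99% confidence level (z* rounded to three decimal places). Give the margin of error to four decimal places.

ME = 0.0507

p̂ = 155/533 = 0.29081.
SE(p̂) = √(0.29081·0.70919/533) = 0.019671.
The 99% critical value is z* = 2.576.
Margin of error = z*·SE = 2.576 × 0.019671 = 0.0507.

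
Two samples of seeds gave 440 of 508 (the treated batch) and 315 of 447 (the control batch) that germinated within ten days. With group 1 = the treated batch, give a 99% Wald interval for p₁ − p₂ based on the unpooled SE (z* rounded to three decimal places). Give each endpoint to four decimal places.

p̂₁ = 0.86614, p̂₂ = 0.70470, so the observed difference is 0.16144.
SE = √(0.000228229 + 0.000465545) = √0.000693774 = 0.026340.
z* = 2.576 at the 99% level. Margin of error = 0.06785.
CI: 0.16144 ± 0.06785 = (0.0936, 0.2293).

(0.0936, 0.2293)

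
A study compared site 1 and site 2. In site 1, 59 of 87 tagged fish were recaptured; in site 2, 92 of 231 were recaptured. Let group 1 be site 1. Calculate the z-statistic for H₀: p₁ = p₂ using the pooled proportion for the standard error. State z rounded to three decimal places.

z = 4.456

Sample proportions: p̂₁ = 59/87 = 0.67816 and p̂₂ = 92/231 = 0.39827.
Pooled p̂ = (59+92)/(87+231) = 151/318 = 0.47484.
SE = √[p̂(1−p̂)(1/n₁+1/n₂)] = √[0.47484·0.52516·(1/87+1/231)] ≈ 0.062816.
z = (p̂₁ − p̂₂)/SE = (0.67816 − 0.39827)/0.062816 = 0.27989/0.062816 = 4.456.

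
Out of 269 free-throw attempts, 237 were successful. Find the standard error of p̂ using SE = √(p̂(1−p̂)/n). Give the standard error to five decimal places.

p̂ = 237/269 = 0.88104.
p̂(1−p̂) = 0.88104·0.11896 = 0.104809.
Dividing by n and taking the root: √0.000389625 = 0.01974.

SE = 0.01974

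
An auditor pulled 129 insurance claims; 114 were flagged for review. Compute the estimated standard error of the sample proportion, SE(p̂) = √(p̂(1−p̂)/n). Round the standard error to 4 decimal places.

The sample proportion is 114/129 = 0.88372.
p̂(1−p̂) = 0.88372·0.11628 = 0.102759.
SE = √(0.102759/129) = 0.0282.

SE = 0.0282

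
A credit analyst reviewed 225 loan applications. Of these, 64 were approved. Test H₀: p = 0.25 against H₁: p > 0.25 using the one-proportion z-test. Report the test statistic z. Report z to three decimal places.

z = 1.193

The sample proportion is 64/225 = 0.28444.
Under H₀, SE = √(p₀(1−p₀)/n) = √(0.25·0.75/225) = √0.000833333 = 0.028868.
Test statistic: z = 0.03444/0.028868 = 1.193.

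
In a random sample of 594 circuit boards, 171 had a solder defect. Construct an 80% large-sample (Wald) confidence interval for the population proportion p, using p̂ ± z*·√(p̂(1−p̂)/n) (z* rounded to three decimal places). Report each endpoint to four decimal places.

The sample proportion is 171/594 = 0.28788.
SE(p̂) = √(0.28788·0.71212/594) = 0.018578.
The 80% critical value is z* = 1.282.
Margin = 1.282·0.018578 = 0.02382.
Interval: 0.28788 ± 0.02382 → (0.2641, 0.3117).

(0.2641, 0.3117)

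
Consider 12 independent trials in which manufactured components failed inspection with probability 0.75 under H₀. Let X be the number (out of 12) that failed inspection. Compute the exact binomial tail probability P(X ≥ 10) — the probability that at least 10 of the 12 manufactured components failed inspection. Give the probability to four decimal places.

P = 0.3907

X is binomial with n = 12 and p = 0.75.
P(X ≥ 10) = C(12,10)·0.75^10·0.25^2 + C(12,11)·0.75^11·0.25^1 + C(12,12)·0.75^12·0.25^0.
= 0.232293 + 0.126705 + 0.031676 = 0.3907.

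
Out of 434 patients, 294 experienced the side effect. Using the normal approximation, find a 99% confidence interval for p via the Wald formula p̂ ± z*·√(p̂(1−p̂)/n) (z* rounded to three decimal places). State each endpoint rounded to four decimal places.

(0.6196, 0.7352)

The sample proportion is 294/434 = 0.67742.
SE = √(p̂(1−p̂)/n) = √(0.218522/434) = 0.022439.
The 99% critical value is z* = 2.576.
Margin of error: 2.576 × 0.022439 = 0.05780.
So the interval runs from 0.6196 to 0.7352.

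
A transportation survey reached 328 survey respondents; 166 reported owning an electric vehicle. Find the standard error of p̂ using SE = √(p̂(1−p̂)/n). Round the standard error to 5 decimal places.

p̂ = 166/328 = 0.50610.
p̂(1−p̂) = 0.50610·0.49390 = 0.249963.
SE = √(0.249963/328) = 0.02761.

SE = 0.02761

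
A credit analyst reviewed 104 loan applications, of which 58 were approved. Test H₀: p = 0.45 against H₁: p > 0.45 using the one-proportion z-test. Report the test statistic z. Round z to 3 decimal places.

z = 2.208

Sample proportion p̂ = 58/104 = 0.55769.
Null standard error: √(0.45·0.55/104) = √0.002379808 = 0.048783.
z = (p̂ − p₀)/SE = (0.55769 − 0.45)/0.048783 = 2.208.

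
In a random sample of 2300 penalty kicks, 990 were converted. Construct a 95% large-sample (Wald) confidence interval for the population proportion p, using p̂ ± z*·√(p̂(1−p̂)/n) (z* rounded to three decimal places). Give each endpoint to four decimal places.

(0.4102, 0.4507)

With x = 990 successes in n = 2300, p̂ = 0.43043.
Standard error of p̂: √(0.245161/2300) = √0.000106592 = 0.010324.
The 95% critical value is z* = 1.960.
Margin = 1.960·0.010324 = 0.02024.
So the interval runs from 0.4102 to 0.4507.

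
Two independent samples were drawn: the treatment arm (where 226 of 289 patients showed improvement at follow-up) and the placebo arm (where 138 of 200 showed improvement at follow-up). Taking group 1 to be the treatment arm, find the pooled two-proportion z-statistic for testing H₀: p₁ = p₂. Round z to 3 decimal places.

p̂₁ = 226/289 = 0.78201, p̂₂ = 138/200 = 0.69000.
Pooling: p̂ = 364/489 = 0.74438.
Pooled SE = √[0.1902802·0.00846021] ≈ 0.040122.
z = (p̂₁ − p̂₂)/SE = (0.78201 − 0.69000)/0.040122 = 0.09201/0.040122 = 2.293.

z = 2.293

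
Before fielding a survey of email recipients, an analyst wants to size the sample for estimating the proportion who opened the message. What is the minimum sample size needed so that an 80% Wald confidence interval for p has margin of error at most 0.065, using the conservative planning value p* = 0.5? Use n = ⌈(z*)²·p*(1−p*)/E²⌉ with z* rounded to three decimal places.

n = 98

z* = 1.282 at the 80% level.
p*(1−p*) = 0.50·0.50 = 0.2500.
Required n before rounding: 1.643524 × 0.2500 / 0.065² = 97.250.
Rounding up, n = 98.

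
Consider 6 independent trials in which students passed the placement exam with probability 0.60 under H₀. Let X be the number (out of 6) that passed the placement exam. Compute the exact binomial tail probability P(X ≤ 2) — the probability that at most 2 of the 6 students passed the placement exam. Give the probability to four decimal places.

P = 0.1792

X is binomial with n = 6 and p = 0.60.
P(X ≤ 2) = C(6,0)·0.60^0·0.40^6 + C(6,1)·0.60^1·0.40^5 + C(6,2)·0.60^2·0.40^4.
= 0.004096 + 0.036864 + 0.138240 = 0.1792.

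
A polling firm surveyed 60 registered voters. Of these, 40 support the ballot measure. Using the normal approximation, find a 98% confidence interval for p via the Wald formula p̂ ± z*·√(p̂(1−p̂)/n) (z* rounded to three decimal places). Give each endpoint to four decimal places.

(0.5251, 0.8082)

With x = 40 successes in n = 60, p̂ = 0.66667.
SE = √(p̂(1−p̂)/n) = √(0.222222/60) = 0.060858.
For 98% confidence, z* = 2.326.
Margin = 2.326·0.060858 = 0.14156.
Interval: 0.66667 ± 0.14156 → (0.5251, 0.8082).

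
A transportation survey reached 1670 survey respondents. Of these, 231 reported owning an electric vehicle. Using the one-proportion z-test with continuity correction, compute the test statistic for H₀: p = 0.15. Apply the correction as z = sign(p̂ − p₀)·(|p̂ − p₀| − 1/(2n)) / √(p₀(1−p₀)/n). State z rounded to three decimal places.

z = -1.302

With x = 231 successes in n = 1670, p̂ = 0.13832. p̂ − p₀ = -0.011677.
1/(2n) = 0.000299.
Corrected numerator: |-0.011677| − 0.000299 = 0.011378.
Under H₀, SE = √(p₀(1−p₀)/n) = √(0.15·0.85/1670) = √0.000076347 = 0.008738.
z = −0.011378/0.008738 = -1.302.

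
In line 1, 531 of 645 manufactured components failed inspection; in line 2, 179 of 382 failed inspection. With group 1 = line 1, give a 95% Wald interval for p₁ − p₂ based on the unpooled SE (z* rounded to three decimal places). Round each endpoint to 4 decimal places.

p̂₁ = 0.82326, p̂₂ = 0.46859, so the observed difference is 0.35467.
SE = √(0.000225590 + 0.000651867) = √0.000877457 = 0.029622.
For 95% confidence, z* = 1.960. Margin = 1.960·0.029622 = 0.05806.
Interval: 0.35467 ± 0.05806 → (0.2966, 0.4127).

(0.2966, 0.4127)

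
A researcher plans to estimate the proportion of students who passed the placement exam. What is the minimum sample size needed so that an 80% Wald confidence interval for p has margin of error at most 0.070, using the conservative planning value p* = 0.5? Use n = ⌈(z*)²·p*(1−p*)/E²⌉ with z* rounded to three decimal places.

n = 84

z* = 1.282 at the 80% level.
p*(1−p*) = 0.50·0.50 = 0.2500.
Required n before rounding: 1.643524 × 0.2500 / 0.070² = 83.853.
⌈83.853⌉ = 84.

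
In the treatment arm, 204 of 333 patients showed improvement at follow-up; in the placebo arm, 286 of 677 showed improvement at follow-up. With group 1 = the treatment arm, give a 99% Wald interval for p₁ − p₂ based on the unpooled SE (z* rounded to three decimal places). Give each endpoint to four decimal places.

(0.1058, 0.2745)

p̂₁ = 0.61261, p̂₂ = 0.42245, so the observed difference is 0.19016.
SE = √(0.000712668 + 0.000360393) = √0.001073061 = 0.032758.
z* = 2.576 at the 99% level. Margin of error = 0.08438.
Interval: 0.19016 ± 0.08438 → (0.1058, 0.2745).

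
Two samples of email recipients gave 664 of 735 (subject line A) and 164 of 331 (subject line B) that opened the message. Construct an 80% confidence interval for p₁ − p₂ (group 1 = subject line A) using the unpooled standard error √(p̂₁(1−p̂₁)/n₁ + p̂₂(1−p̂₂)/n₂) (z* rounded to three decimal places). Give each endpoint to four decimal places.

p̂₁ = 0.90340, p̂₂ = 0.49547, so the observed difference is 0.40793.
SE = √(0.000118731 + 0.000755225) = √0.000873956 = 0.029563.
z* = 1.282 at the 80% level. Margin = 1.282·0.029563 = 0.03790.
So the interval runs from 0.3700 to 0.4458.

(0.3700, 0.4458)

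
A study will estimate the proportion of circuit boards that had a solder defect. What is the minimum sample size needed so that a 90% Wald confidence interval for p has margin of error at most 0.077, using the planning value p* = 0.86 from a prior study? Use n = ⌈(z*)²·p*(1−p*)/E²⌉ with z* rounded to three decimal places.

For 90% confidence, z* = 1.645.
p*(1−p*) = 0.86·0.14 = 0.1204.
Required n before rounding: 2.706025 × 0.1204 / 0.077² = 54.951.
Rounding up, n = 55.

n = 55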